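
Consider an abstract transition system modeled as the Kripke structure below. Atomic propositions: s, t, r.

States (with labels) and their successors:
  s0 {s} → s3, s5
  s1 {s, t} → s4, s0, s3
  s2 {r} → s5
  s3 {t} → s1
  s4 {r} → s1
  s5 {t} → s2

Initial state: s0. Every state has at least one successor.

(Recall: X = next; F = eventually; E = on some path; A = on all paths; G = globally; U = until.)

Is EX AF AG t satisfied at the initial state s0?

No

States satisfying AF AG t: ∅.
States satisfying EX AF AG t: ∅.
No suitable path/successor from s0 witnesses the formula.
s0 ∉ Sat(EX AF AG t).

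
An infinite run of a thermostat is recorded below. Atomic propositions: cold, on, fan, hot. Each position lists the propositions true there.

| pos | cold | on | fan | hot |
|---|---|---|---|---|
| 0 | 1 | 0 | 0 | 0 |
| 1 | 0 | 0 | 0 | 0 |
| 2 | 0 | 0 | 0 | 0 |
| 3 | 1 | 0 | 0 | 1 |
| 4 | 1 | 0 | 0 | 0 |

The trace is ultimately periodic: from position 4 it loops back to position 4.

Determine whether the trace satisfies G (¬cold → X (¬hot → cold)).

Does not hold

¬cold → X (¬hot → cold) must hold at every position from 0 onward. It fails at position 1, so G (¬cold → X (¬hot → cold)) is false.
Positions where ¬cold holds: 1, 2.
Check X (¬hot → cold) at each: 1→fails, 2→ok.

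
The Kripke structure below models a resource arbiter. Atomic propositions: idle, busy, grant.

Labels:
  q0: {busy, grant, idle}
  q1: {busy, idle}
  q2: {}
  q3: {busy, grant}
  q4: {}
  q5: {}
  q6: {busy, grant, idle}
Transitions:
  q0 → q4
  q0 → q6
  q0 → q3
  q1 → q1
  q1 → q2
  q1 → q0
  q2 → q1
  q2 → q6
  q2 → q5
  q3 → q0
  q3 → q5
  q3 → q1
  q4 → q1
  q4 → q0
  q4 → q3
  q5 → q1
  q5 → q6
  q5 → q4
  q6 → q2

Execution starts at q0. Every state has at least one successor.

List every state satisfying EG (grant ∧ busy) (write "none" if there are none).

States satisfying grant ∧ busy: {q0, q3, q6}.
States satisfying EG (grant ∧ busy): {q0, q3}.

{q0, q3}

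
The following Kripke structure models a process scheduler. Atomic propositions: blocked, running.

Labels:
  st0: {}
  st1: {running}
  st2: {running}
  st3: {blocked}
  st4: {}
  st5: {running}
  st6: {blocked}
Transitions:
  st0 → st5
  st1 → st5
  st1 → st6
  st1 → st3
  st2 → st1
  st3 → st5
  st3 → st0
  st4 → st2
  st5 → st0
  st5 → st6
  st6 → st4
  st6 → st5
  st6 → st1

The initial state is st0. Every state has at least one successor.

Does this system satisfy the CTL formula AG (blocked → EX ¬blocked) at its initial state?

States satisfying blocked → EX ¬blocked: {st0, st1, st2, st3, st4, st5, st6}.
States satisfying AG (blocked → EX ¬blocked): {st0, st1, st2, st3, st4, st5, st6}.
Every state reachable from st0 satisfies blocked → EX ¬blocked.
st0 ∈ Sat(AG (blocked → EX ¬blocked)).

Yes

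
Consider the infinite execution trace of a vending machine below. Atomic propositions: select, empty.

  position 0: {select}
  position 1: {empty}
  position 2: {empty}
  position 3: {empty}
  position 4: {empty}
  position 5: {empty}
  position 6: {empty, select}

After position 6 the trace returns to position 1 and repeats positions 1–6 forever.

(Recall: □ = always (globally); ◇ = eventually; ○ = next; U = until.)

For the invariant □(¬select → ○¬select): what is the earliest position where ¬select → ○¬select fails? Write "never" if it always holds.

5

Check ¬select → ○¬select at each position in order: 0 ✓, 1 ✓, 2 ✓, 3 ✓, 4 ✓.
At position 5 the labels are {empty} and the next position 6 has {empty, select}, so ¬select → ○¬select is false there. This is the first violation.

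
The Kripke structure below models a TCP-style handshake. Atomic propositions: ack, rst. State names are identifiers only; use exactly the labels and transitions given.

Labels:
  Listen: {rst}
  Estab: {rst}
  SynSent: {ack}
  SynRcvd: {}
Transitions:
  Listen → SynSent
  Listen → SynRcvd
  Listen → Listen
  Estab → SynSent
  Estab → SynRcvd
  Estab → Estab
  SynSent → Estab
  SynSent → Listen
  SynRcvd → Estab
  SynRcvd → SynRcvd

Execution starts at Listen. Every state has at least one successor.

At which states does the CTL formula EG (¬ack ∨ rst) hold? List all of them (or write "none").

{Listen, Estab, SynRcvd}

States satisfying ¬ack ∨ rst: {Listen, Estab, SynRcvd}.
States satisfying EG (¬ack ∨ rst): {Listen, Estab, SynRcvd}.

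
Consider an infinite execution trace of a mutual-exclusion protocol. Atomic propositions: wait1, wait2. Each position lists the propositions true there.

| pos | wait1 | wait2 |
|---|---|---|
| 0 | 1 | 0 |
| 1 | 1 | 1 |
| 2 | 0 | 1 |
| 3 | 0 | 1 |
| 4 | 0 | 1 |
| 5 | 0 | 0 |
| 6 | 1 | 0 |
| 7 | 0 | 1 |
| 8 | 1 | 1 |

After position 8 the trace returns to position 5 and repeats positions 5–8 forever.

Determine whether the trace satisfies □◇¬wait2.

◇¬wait2 holds at every position 0..8, and those are all positions ever visited, so □◇¬wait2 holds.

Satisfied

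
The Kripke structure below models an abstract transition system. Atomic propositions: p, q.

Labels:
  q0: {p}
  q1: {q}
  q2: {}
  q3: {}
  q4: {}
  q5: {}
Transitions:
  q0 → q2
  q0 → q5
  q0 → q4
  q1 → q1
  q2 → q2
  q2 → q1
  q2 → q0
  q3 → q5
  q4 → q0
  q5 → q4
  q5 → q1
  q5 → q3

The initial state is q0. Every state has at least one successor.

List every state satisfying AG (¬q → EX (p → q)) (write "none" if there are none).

{q1}

States satisfying ¬q → EX (p → q): {q0, q1, q2, q3, q5}.
States satisfying AG (¬q → EX (p → q)): {q1}.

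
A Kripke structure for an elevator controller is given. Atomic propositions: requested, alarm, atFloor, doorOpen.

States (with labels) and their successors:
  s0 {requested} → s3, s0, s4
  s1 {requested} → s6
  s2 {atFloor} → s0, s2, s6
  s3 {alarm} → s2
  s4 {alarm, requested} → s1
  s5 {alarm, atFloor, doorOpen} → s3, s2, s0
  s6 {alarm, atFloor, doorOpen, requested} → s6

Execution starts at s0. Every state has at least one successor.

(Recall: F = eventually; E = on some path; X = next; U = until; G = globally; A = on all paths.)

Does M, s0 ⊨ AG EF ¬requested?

States satisfying EF ¬requested: {s0, s2, s3, s5}.
States satisfying AG EF ¬requested: ∅.
s1 is reachable from s0 and violates EF ¬requested, so AG fails at s0.
s0 ∉ Sat(AG EF ¬requested).

No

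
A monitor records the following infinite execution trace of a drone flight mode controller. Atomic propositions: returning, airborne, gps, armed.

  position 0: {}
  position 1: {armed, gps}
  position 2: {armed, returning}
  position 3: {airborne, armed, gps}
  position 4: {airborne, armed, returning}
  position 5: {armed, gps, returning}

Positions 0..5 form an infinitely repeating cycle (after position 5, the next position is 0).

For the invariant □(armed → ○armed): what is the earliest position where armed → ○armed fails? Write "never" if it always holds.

5

Check armed → ○armed at each position in order: 0 ✓, 1 ✓, 2 ✓, 3 ✓, 4 ✓.
At position 5 the labels are {armed, gps, returning} and the next position 0 has {}, so armed → ○armed is false there. This is the first violation.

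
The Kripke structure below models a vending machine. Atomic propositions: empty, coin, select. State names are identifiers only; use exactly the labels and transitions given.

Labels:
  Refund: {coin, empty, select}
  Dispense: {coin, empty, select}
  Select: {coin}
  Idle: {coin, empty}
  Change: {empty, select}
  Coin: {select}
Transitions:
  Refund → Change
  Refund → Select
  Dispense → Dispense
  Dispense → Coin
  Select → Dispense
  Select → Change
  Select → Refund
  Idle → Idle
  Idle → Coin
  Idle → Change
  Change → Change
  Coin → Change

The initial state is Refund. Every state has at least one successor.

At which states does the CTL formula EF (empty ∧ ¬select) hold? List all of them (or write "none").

{Idle}

States satisfying empty ∧ ¬select: {Idle}.
States satisfying EF (empty ∧ ¬select): {Idle}.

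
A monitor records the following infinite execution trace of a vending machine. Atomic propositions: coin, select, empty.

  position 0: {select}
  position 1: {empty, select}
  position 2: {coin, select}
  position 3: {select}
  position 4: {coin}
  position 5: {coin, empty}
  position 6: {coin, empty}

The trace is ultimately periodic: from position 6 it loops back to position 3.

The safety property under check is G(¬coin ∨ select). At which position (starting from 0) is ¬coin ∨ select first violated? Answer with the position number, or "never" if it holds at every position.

Check ¬coin ∨ select at each position in order: 0 ✓, 1 ✓, 2 ✓, 3 ✓.
At position 4 the labels are {coin}, so ¬coin ∨ select is false there. This is the first violation.

4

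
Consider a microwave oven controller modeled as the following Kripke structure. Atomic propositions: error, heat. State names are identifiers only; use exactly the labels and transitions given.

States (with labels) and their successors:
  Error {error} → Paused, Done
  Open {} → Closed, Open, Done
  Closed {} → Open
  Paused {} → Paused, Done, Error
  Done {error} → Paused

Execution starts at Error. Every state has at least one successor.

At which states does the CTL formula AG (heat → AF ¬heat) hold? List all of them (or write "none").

{Error, Open, Closed, Paused, Done}

States satisfying heat → AF ¬heat: {Error, Open, Closed, Paused, Done}.
States satisfying AG (heat → AF ¬heat): {Error, Open, Closed, Paused, Done}.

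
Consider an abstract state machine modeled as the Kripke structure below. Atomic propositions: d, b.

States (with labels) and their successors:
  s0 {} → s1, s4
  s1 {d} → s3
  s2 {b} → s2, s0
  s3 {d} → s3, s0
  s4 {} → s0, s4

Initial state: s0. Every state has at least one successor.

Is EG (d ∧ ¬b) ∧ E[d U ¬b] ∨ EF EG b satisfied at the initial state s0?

No

States satisfying d ∧ ¬b: {s1, s3}.
States satisfying EG (d ∧ ¬b): {s1, s3}.
States satisfying d: {s1, s3}.
States satisfying ¬b: {s0, s1, s3, s4}.
States satisfying E[d U ¬b]: {s0, s1, s3, s4}.
States satisfying EG (d ∧ ¬b) ∧ E[d U ¬b]: {s1, s3}.
States satisfying EG b: {s2}.
States satisfying EF EG b: {s2}.
States satisfying EG (d ∧ ¬b) ∧ E[d U ¬b] ∨ EF EG b: {s1, s2, s3}.
s0 ∉ Sat(EG (d ∧ ¬b) ∧ E[d U ¬b] ∨ EF EG b).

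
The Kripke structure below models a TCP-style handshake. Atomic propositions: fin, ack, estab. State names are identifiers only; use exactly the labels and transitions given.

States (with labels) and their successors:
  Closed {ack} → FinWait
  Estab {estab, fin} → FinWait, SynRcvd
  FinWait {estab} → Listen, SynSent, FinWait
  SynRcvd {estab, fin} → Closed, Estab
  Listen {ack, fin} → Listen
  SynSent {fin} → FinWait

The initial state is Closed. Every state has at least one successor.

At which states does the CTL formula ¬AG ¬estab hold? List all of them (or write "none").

States satisfying ¬estab: {Closed, Listen, SynSent}.
States satisfying AG ¬estab: {Listen}.
States satisfying ¬AG ¬estab: {Closed, Estab, FinWait, SynRcvd, SynSent}.

{Closed, Estab, FinWait, SynRcvd, SynSent}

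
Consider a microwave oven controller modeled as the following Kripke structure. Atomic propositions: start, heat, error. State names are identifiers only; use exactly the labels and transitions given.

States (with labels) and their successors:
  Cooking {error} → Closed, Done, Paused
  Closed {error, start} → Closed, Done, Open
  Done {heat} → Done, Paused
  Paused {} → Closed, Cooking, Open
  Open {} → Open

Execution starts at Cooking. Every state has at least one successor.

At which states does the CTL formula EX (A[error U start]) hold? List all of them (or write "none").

{Cooking, Closed, Paused}

States satisfying A[error U start]: {Closed}.
States satisfying EX (A[error U start]): {Cooking, Closed, Paused}.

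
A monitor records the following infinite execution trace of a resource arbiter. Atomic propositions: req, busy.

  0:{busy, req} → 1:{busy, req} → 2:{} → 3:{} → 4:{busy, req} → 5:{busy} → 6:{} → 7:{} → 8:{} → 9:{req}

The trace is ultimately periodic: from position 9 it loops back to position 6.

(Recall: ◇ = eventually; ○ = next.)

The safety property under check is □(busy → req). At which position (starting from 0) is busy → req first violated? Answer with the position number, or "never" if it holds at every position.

Check busy → req at each position in order: 0 ✓, 1 ✓, 2 ✓, 3 ✓, 4 ✓.
At position 5 the labels are {busy}, so busy → req is false there. This is the first violation.

5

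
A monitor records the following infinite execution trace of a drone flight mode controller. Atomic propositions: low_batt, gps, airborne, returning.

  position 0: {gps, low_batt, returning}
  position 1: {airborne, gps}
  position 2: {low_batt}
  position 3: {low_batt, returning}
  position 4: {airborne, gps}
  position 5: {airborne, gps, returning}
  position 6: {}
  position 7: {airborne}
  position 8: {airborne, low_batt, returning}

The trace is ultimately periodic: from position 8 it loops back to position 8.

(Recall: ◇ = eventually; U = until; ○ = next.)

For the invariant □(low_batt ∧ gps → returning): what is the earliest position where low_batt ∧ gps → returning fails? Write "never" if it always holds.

never

low_batt ∧ gps → returning holds at every position 0..8, and those are all the positions the trace ever visits, so the invariant □(low_batt ∧ gps → returning) is never violated.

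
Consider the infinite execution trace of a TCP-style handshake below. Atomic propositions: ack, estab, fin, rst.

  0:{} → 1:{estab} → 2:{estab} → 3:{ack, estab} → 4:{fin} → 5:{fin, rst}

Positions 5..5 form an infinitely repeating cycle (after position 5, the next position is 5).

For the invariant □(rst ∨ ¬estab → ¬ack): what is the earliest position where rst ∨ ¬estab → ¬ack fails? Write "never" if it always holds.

rst ∨ ¬estab → ¬ack holds at every position 0..5, and those are all the positions the trace ever visits, so the invariant □(rst ∨ ¬estab → ¬ack) is never violated.

never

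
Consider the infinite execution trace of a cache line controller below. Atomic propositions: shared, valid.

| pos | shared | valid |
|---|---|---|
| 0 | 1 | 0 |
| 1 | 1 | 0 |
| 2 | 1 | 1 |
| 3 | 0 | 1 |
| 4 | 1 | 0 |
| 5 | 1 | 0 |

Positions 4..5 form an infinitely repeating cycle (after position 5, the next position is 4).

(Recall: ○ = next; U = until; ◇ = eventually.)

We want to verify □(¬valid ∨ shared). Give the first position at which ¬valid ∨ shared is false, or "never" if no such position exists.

Check ¬valid ∨ shared at each position in order: 0 ✓, 1 ✓, 2 ✓.
At position 3 the labels are {valid}, so ¬valid ∨ shared is false there. This is the first violation.

3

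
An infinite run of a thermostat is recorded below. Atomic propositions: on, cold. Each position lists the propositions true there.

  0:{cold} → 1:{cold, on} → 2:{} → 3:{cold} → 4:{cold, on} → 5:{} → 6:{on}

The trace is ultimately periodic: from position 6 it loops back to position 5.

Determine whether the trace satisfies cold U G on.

Walking from position 0: at position 2, G on has not yet held and cold fails, so cold U G on is false.

No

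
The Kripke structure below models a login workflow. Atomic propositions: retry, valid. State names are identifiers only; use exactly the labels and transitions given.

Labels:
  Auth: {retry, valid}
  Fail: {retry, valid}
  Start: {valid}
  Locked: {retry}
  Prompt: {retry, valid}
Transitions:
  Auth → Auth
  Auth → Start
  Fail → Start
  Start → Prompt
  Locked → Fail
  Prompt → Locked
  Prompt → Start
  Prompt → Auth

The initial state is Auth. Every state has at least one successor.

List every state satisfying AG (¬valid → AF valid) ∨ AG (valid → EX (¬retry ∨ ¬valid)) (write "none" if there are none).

States satisfying ¬valid → AF valid: {Auth, Fail, Start, Locked, Prompt}.
States satisfying AG (¬valid → AF valid): {Auth, Fail, Start, Locked, Prompt}.
States satisfying valid → EX (¬retry ∨ ¬valid): {Auth, Fail, Locked, Prompt}.
States satisfying AG (valid → EX (¬retry ∨ ¬valid)): ∅.
States satisfying AG (¬valid → AF valid) ∨ AG (valid → EX (¬retry ∨ ¬valid)): {Auth, Fail, Start, Locked, Prompt}.

{Auth, Fail, Start, Locked, Prompt}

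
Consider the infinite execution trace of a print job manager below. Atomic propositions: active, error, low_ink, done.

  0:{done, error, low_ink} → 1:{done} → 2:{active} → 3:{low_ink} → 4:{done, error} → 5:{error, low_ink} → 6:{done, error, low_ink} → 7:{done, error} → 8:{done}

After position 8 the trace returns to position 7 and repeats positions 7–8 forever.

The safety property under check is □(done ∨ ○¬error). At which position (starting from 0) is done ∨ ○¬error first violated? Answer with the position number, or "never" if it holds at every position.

Check done ∨ ○¬error at each position in order: 0 ✓, 1 ✓, 2 ✓.
At position 3 the labels are {low_ink} and the next position 4 has {done, error}, so done ∨ ○¬error is false there. This is the first violation.

3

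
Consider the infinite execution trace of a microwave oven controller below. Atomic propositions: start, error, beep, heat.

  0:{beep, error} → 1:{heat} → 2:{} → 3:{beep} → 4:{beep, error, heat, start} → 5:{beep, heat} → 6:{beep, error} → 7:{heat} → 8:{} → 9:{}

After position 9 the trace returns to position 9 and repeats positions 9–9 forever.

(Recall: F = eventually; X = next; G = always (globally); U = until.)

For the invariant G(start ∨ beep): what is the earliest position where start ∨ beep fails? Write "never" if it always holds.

Check start ∨ beep at each position in order: 0 ✓.
At position 1 the labels are {heat}, so start ∨ beep is false there. This is the first violation.

1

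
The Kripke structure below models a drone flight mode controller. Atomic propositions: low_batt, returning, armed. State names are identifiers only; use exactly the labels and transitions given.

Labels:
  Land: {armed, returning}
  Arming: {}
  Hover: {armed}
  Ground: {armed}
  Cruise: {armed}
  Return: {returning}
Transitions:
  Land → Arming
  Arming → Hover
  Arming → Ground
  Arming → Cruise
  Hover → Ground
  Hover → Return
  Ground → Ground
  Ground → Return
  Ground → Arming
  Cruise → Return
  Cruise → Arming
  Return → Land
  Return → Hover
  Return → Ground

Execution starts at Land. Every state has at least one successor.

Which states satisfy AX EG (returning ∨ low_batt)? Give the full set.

States satisfying EG (returning ∨ low_batt): ∅.
States satisfying AX EG (returning ∨ low_batt): ∅.

none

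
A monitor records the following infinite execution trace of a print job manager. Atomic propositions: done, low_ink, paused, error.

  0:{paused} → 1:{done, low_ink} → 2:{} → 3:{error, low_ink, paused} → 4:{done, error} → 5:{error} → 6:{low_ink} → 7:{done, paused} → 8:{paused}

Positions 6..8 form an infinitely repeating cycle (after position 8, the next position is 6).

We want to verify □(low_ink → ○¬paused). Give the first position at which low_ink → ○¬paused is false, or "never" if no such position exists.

Check low_ink → ○¬paused at each position in order: 0 ✓, 1 ✓, 2 ✓, 3 ✓, 4 ✓, 5 ✓.
At position 6 the labels are {low_ink} and the next position 7 has {done, paused}, so low_ink → ○¬paused is false there. This is the first violation.

6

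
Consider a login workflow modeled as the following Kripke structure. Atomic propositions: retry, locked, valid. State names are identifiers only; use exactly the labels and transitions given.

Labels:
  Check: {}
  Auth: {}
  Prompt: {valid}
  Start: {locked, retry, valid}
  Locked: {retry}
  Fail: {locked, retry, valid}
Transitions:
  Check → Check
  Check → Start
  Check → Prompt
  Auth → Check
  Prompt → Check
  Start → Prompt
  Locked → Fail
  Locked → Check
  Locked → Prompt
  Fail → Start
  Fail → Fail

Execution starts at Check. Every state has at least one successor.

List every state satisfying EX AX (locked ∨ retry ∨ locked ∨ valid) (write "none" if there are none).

{Check, Locked, Fail}

States satisfying AX (locked ∨ retry ∨ locked ∨ valid): {Start, Fail}.
States satisfying EX AX (locked ∨ retry ∨ locked ∨ valid): {Check, Locked, Fail}.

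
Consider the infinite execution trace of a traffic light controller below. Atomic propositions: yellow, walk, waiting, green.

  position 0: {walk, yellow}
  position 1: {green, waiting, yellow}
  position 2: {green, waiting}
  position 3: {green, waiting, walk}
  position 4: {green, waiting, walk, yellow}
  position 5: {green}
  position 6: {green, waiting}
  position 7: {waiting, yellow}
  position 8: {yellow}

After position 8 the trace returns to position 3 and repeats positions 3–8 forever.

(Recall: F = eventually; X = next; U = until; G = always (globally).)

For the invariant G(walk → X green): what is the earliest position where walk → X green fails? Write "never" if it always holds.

walk → X green holds at every position 0..8, and those are all the positions the trace ever visits, so the invariant G(walk → X green) is never violated.

never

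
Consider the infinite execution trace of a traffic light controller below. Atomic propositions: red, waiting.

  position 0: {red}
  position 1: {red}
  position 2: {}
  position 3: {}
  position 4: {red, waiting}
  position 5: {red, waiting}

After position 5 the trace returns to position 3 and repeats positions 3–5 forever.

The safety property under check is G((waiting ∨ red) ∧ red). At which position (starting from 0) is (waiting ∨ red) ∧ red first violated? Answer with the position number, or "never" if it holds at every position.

Check (waiting ∨ red) ∧ red at each position in order: 0 ✓, 1 ✓.
At position 2 the labels are {}, so (waiting ∨ red) ∧ red is false there. This is the first violation.

2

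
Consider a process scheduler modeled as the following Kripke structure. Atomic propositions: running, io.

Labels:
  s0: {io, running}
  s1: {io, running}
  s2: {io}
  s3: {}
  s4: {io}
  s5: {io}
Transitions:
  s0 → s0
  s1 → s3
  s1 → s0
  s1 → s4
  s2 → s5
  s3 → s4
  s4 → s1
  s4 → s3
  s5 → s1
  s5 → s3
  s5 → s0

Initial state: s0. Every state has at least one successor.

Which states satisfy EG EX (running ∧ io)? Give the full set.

States satisfying EX (running ∧ io): {s0, s1, s4, s5}.
States satisfying EG EX (running ∧ io): {s0, s1, s4, s5}.

{s0, s1, s4, s5}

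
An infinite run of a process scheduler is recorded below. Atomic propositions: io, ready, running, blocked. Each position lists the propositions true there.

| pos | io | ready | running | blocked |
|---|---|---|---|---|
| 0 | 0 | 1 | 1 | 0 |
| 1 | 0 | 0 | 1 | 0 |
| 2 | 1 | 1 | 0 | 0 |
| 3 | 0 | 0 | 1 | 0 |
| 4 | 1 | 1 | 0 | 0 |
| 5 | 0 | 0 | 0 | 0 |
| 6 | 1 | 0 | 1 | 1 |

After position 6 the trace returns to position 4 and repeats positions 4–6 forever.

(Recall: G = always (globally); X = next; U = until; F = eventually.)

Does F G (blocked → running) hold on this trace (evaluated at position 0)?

G (blocked → running) holds at position 0, which is reachable from 0, so F G (blocked → running) holds.

Satisfied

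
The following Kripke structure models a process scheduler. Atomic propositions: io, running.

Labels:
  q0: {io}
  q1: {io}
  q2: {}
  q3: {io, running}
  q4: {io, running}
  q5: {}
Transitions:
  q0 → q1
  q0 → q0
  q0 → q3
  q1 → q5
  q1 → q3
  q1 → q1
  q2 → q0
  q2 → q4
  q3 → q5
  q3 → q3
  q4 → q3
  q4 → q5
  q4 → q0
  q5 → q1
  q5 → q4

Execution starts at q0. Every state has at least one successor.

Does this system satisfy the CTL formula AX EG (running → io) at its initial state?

Satisfied

States satisfying EG (running → io): {q0, q1, q2, q3, q4, q5}.
States satisfying AX EG (running → io): {q0, q1, q2, q3, q4, q5}.
q0 ∈ Sat(AX EG (running → io)).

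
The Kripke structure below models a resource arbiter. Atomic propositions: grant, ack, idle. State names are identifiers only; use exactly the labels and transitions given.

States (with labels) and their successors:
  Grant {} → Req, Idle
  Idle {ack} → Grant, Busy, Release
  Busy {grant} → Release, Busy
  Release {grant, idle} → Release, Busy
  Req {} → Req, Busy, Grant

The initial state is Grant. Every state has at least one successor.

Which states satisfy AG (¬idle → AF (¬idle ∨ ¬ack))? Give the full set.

{Grant, Idle, Busy, Release, Req}

States satisfying ¬idle → AF (¬idle ∨ ¬ack): {Grant, Idle, Busy, Release, Req}.
States satisfying AG (¬idle → AF (¬idle ∨ ¬ack)): {Grant, Idle, Busy, Release, Req}.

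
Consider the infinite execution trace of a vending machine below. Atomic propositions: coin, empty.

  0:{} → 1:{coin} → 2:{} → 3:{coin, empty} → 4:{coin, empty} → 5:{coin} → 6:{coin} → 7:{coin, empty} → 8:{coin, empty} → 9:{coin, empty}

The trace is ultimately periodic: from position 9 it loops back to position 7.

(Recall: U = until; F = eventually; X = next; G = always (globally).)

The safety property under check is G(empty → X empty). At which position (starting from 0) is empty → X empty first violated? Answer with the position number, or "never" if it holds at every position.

4

Check empty → X empty at each position in order: 0 ✓, 1 ✓, 2 ✓, 3 ✓.
At position 4 the labels are {coin, empty} and the next position 5 has {coin}, so empty → X empty is false there. This is the first violation.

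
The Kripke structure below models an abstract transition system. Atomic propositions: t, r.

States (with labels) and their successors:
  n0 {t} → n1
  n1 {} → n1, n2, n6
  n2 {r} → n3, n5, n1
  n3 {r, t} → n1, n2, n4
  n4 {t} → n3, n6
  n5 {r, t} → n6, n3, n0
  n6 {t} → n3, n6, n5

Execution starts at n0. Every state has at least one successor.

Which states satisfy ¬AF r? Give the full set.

{n0, n1, n4, n6}

States satisfying r: {n2, n3, n5}.
States satisfying AF r: {n2, n3, n5}.
States satisfying ¬AF r: {n0, n1, n4, n6}.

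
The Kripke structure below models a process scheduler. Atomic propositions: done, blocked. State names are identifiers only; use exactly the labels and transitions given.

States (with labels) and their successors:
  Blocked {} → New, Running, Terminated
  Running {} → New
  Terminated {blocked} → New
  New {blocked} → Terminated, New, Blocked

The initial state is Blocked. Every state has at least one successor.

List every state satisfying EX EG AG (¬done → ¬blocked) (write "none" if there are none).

none

States satisfying EG AG (¬done → ¬blocked): ∅.
States satisfying EX EG AG (¬done → ¬blocked): ∅.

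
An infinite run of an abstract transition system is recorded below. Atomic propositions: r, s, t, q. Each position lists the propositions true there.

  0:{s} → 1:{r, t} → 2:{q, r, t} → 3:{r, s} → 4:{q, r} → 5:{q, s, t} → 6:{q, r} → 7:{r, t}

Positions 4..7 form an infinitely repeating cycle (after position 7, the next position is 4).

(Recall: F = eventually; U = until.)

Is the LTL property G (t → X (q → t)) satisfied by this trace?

t → X (q → t) must hold at every position from 0 onward. It fails at position 5, so G (t → X (q → t)) is false.
Positions where t holds: 1, 2, 5, 7.
Check X (q → t) at each: 1→ok, 2→ok, 5→fails, 7→fails.

Violated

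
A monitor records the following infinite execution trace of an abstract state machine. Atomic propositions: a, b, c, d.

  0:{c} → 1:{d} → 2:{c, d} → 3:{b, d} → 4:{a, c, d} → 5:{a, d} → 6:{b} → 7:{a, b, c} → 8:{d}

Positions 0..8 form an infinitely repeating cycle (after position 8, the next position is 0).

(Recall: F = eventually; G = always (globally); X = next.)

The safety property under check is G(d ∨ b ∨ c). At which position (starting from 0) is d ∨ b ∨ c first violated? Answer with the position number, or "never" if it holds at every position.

never

d ∨ b ∨ c holds at every position 0..8, and those are all the positions the trace ever visits, so the invariant G(d ∨ b ∨ c) is never violated.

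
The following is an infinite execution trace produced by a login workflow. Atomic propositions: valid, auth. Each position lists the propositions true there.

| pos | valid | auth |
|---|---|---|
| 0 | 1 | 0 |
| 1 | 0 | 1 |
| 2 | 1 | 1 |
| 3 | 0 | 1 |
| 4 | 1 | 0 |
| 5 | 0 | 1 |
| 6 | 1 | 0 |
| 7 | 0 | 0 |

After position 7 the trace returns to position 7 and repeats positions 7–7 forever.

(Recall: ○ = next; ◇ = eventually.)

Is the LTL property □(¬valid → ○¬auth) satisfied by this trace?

No

¬valid → ○¬auth must hold at every position from 0 onward. It fails at position 1, so □(¬valid → ○¬auth) is false.
Positions where ¬valid holds: 1, 3, 5, 7.
Check ○¬auth at each: 1→fails, 3→ok, 5→ok, 7→ok.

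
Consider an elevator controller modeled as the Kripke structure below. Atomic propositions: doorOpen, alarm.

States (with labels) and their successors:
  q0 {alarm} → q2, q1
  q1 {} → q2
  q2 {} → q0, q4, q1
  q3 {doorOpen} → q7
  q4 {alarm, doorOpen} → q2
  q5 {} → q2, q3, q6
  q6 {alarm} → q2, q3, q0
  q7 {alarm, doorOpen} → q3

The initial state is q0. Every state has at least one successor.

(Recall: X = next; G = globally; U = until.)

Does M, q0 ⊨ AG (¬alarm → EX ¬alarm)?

Holds

States satisfying ¬alarm → EX ¬alarm: {q0, q1, q2, q4, q5, q6, q7}.
States satisfying AG (¬alarm → EX ¬alarm): {q0, q1, q2, q4}.
Every state reachable from q0 satisfies ¬alarm → EX ¬alarm.
q0 ∈ Sat(AG (¬alarm → EX ¬alarm)).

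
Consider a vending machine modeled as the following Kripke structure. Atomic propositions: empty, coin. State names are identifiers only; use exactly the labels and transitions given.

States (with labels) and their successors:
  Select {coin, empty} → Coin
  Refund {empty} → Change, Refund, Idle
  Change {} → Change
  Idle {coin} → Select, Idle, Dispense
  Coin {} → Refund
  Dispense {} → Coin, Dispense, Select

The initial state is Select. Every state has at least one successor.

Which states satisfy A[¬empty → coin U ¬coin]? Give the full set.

States satisfying ¬empty → coin: {Select, Refund, Idle}.
States satisfying ¬coin: {Refund, Change, Coin, Dispense}.
States satisfying A[¬empty → coin U ¬coin]: {Select, Refund, Change, Coin, Dispense}.

{Select, Refund, Change, Coin, Dispense}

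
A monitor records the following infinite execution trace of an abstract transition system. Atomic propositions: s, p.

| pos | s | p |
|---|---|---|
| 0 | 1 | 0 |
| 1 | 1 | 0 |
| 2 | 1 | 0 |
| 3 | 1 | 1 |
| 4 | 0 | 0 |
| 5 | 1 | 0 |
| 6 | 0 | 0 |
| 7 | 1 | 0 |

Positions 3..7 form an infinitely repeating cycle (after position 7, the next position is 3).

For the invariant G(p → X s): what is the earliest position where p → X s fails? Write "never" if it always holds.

Check p → X s at each position in order: 0 ✓, 1 ✓, 2 ✓.
At position 3 the labels are {p, s} and the next position 4 has {}, so p → X s is false there. This is the first violation.

3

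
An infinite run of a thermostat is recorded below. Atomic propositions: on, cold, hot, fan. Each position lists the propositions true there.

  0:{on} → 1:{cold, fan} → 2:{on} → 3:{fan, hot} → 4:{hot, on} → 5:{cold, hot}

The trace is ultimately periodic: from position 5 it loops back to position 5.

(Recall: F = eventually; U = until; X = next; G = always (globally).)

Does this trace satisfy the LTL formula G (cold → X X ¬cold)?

cold → X X ¬cold must hold at every position from 0 onward. It fails at position 5, so G (cold → X X ¬cold) is false.
Positions where cold holds: 1, 5.
Check X X ¬cold at each: 1→ok, 5→fails.

Does not hold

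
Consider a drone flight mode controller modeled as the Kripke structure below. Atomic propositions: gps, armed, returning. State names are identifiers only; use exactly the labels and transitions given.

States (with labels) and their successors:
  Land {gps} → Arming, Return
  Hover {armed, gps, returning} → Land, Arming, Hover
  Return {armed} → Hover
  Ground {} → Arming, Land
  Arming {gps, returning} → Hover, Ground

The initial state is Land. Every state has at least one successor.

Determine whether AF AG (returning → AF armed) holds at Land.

Violated

States satisfying AG (returning → AF armed): ∅.
States satisfying AF AG (returning → AF armed): ∅.
There is a path from Land along which AG (returning → AF armed) never holds.
Land ∉ Sat(AF AG (returning → AF armed)).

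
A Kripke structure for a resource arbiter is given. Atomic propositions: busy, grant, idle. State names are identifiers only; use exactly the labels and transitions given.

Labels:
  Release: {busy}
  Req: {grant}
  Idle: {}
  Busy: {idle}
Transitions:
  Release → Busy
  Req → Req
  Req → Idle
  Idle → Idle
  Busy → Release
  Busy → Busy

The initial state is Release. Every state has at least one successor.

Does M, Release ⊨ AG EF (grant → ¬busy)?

Yes

States satisfying EF (grant → ¬busy): {Release, Req, Idle, Busy}.
States satisfying AG EF (grant → ¬busy): {Release, Req, Idle, Busy}.
Every state reachable from Release satisfies EF (grant → ¬busy).
Release ∈ Sat(AG EF (grant → ¬busy)).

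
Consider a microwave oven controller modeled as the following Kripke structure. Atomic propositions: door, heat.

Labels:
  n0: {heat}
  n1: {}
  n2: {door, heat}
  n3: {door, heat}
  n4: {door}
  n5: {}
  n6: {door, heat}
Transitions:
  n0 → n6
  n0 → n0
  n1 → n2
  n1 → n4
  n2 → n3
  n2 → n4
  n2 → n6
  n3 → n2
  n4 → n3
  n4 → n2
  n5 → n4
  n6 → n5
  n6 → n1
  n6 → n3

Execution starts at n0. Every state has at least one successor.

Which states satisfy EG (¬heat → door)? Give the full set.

{n0, n2, n3, n4, n6}

States satisfying ¬heat → door: {n0, n2, n3, n4, n6}.
States satisfying EG (¬heat → door): {n0, n2, n3, n4, n6}.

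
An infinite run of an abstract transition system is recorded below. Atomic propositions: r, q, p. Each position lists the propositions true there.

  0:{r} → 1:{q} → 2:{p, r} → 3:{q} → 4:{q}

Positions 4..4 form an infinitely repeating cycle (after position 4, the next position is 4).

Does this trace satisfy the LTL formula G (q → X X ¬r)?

q → X X ¬r holds at every position 0..4, and those are all positions ever visited, so G (q → X X ¬r) holds.
Positions where q holds: 1, 3, 4.
Check X X ¬r at each: 1→ok, 3→ok, 4→ok.

Satisfied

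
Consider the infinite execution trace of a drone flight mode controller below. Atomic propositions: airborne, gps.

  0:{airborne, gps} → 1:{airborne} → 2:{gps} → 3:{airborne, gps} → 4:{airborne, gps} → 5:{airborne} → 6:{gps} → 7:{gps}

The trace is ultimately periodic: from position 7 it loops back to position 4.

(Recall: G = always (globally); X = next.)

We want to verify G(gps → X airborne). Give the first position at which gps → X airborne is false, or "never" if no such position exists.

Check gps → X airborne at each position in order: 0 ✓, 1 ✓, 2 ✓, 3 ✓, 4 ✓, 5 ✓.
At position 6 the labels are {gps} and the next position 7 has {gps}, so gps → X airborne is false there. This is the first violation.

6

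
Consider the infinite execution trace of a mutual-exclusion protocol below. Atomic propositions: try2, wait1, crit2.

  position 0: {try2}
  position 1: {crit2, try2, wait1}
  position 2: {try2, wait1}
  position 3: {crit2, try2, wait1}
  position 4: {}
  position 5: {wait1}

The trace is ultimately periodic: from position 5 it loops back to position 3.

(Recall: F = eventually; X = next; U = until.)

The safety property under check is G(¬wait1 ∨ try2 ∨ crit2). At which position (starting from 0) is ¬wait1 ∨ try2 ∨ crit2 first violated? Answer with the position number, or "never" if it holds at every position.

Check ¬wait1 ∨ try2 ∨ crit2 at each position in order: 0 ✓, 1 ✓, 2 ✓, 3 ✓, 4 ✓.
At position 5 the labels are {wait1}, so ¬wait1 ∨ try2 ∨ crit2 is false there. This is the first violation.

5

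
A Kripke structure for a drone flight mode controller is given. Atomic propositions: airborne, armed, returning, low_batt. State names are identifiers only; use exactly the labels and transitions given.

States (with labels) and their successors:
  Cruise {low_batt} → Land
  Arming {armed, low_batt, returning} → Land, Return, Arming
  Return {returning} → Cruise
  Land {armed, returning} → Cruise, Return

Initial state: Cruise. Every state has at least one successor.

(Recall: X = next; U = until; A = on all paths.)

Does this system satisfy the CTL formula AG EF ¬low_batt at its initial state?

Holds

States satisfying EF ¬low_batt: {Cruise, Arming, Return, Land}.
States satisfying AG EF ¬low_batt: {Cruise, Arming, Return, Land}.
Every state reachable from Cruise satisfies EF ¬low_batt.
Cruise ∈ Sat(AG EF ¬low_batt).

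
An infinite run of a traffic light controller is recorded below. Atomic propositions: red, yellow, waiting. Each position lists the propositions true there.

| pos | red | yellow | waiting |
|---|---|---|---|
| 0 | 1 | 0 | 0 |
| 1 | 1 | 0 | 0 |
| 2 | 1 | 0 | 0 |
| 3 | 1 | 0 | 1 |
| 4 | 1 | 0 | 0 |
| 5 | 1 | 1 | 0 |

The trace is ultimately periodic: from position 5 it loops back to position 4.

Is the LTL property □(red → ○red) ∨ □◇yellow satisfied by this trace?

red → ○red holds at every position 0..5, and those are all positions ever visited, so □(red → ○red) holds.
Positions where red holds: 0, 1, 2, 3, 4, 5.
Check ○red at each: 0→ok, 1→ok, 2→ok, 3→ok, 4→ok, 5→ok.
◇yellow holds at every position 0..5, and those are all positions ever visited, so □◇yellow holds.
At position 0: □(red → ○red) is true; □◇yellow is true; so □(red → ○red) ∨ □◇yellow is true.

Holds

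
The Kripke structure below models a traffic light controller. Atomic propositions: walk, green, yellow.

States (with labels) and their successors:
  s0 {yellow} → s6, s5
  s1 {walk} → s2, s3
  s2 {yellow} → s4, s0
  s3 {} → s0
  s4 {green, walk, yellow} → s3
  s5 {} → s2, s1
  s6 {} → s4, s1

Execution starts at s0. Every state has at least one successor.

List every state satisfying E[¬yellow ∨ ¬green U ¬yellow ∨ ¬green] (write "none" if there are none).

States satisfying ¬yellow ∨ ¬green: {s0, s1, s2, s3, s5, s6}.
States satisfying E[¬yellow ∨ ¬green U ¬yellow ∨ ¬green]: {s0, s1, s2, s3, s5, s6}.

{s0, s1, s2, s3, s5, s6}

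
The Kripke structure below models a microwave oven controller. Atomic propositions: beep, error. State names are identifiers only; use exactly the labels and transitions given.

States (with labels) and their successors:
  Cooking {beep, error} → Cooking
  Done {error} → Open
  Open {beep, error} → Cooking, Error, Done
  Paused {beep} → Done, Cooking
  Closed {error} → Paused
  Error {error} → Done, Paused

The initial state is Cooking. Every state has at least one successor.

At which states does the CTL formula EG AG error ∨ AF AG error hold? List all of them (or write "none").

{Cooking}

States satisfying AG error: {Cooking}.
States satisfying EG AG error: {Cooking}.
States satisfying AF AG error: {Cooking}.
States satisfying EG AG error ∨ AF AG error: {Cooking}.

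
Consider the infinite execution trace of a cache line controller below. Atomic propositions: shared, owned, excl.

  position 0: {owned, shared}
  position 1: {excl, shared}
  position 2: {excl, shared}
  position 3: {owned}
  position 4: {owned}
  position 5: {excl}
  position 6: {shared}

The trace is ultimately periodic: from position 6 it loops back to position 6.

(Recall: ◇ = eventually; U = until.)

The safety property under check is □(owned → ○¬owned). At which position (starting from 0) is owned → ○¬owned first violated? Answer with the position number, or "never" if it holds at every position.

3

Check owned → ○¬owned at each position in order: 0 ✓, 1 ✓, 2 ✓.
At position 3 the labels are {owned} and the next position 4 has {owned}, so owned → ○¬owned is false there. This is the first violation.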